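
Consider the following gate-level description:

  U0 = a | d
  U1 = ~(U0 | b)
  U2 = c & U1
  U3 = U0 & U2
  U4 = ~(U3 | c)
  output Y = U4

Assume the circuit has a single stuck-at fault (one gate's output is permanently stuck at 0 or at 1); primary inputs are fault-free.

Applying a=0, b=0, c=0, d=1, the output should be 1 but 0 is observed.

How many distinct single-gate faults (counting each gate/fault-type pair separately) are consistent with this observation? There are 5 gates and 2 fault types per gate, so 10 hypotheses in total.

Fault-free: U0=1, U1=0, U2=0, U3=0, U4=1 → 1. Observed 0.
  U0 stuck-at-0: output 1 ✗
  U0 stuck-at-1: output 1 ✗
  U1 stuck-at-0: output 1 ✗
  U1 stuck-at-1: output 1 ✗
  U2 stuck-at-0: output 1 ✗
  U2 stuck-at-1: output 0 ✓
  U3 stuck-at-0: output 1 ✗
  U3 stuck-at-1: output 0 ✓
  U4 stuck-at-0: output 0 ✓
  U4 stuck-at-1: output 1 ✗
Consistent faults: {U2 stuck-at-1, U3 stuck-at-1, U4 stuck-at-0} — 3 in all.

3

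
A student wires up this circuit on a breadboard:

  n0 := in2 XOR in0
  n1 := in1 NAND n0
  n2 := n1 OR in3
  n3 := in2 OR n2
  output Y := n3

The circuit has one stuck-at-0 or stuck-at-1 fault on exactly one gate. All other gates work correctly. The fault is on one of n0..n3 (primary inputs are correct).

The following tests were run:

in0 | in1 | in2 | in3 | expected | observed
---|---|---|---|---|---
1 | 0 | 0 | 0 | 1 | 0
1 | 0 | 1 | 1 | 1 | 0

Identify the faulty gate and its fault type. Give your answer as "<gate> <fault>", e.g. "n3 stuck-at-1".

Fault-free values for test 1 (in0=1, in1=0, in2=0, in3=0): n0=1, n1=1, n2=1, n3=1, giving Y=1. Observed 0.
Test 1: faults giving observed 0 are {n1 stuck-at-0, n2 stuck-at-0, n3 stuck-at-0}.
Test 2 (in0=1, in1=0, in2=1, in3=1): fault-free n0=0, n1=1, n2=1, n3=1 → 1; observed 0. Eliminates n1 stuck-at-0, n2 stuck-at-0.
Only n3 stuck-at-0 is consistent with every test.

n3 stuck-at-0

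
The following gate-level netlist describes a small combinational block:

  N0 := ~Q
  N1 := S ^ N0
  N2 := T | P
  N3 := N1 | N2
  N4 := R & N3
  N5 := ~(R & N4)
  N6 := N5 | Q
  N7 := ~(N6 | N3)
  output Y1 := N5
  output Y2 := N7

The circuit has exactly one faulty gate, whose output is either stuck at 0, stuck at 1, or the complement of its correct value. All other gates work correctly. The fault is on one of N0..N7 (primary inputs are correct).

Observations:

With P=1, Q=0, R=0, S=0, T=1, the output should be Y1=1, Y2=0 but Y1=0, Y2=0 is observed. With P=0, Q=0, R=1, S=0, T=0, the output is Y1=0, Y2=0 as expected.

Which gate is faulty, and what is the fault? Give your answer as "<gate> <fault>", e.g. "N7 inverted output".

Fault-free values for test 1 (P=1, Q=0, R=0, S=0, T=1): N0=1, N1=1, N2=1, N3=1, N4=0, N5=1, N6=1, N7=0, giving Y1=1, Y2=0. Observed Y1=0, Y2=0.
Test 1: faults giving observed Y1=0, Y2=0 are {N5 stuck-at-0, N5 inverted output}.
Test 2 (P=0, Q=0, R=1, S=0, T=0): fault-free N0=1, N1=1, N2=0, N3=1, N4=1, N5=0, N6=0, N7=0 → Y1=0, Y2=0; observed Y1=0, Y2=0. Eliminates N5 inverted output.
Only N5 stuck-at-0 is consistent with every test.

N5 stuck-at-0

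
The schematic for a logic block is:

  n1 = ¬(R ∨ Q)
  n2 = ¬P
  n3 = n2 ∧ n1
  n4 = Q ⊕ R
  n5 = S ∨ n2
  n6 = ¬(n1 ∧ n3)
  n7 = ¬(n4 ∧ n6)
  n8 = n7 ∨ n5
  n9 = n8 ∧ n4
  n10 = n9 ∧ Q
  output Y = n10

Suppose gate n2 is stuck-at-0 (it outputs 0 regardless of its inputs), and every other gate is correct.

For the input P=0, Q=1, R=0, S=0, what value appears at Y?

0

Propagate with n2 forced: n1=0, n2=0 [stuck-at-0], n3=0, n4=1, n5=0, n6=1, n7=0, n8=0, n9=0, n10=0.
So Y = 0. (Without the fault it would be 1.)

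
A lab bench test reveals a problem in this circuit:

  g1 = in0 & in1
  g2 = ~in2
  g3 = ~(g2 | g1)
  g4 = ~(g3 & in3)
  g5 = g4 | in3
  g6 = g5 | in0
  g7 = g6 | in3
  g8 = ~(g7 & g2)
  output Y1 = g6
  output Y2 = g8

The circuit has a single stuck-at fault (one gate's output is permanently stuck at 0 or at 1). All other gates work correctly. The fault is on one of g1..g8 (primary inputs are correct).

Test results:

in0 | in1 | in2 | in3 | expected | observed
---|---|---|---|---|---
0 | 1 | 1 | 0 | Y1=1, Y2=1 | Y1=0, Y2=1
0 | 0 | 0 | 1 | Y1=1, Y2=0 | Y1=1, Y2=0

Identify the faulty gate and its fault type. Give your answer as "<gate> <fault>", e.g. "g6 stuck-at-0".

g4 stuck-at-0

Fault-free values for test 1 (in0=0, in1=1, in2=1, in3=0): g1=0, g2=0, g3=1, g4=1, g5=1, g6=1, g7=1, g8=1, giving Y1=1, Y2=1. Observed Y1=0, Y2=1.
Test 1: faults giving observed Y1=0, Y2=1 are {g4 stuck-at-0, g5 stuck-at-0, g6 stuck-at-0}.
Test 2 (in0=0, in1=0, in2=0, in3=1): fault-free g1=0, g2=1, g3=0, g4=1, g5=1, g6=1, g7=1, g8=0 → Y1=1, Y2=0; observed Y1=1, Y2=0. Eliminates g5 stuck-at-0, g6 stuck-at-0.
Only g4 stuck-at-0 is consistent with every test.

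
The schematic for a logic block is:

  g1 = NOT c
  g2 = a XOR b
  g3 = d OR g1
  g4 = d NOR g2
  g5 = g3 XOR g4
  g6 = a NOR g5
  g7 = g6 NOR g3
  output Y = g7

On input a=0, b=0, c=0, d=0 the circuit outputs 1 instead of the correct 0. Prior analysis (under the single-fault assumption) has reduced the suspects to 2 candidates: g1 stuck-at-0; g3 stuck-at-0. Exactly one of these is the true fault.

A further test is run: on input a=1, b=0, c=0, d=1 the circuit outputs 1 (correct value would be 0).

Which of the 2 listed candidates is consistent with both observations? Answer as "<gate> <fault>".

g3 stuck-at-0

Evaluate each candidate on input a=1, b=0, c=0, d=1:
  g1 stuck-at-0: g1=0 [stuck-at-0], g2=1, g3=1, g4=0, g5=1, g6=0, g7=0 → 0 — eliminated
  g3 stuck-at-0: g1=1, g2=1, g3=0 [stuck-at-0], g4=0, g5=0, g6=0, g7=1 → 1 — matches
Only g3 stuck-at-0 reproduces the observed 1.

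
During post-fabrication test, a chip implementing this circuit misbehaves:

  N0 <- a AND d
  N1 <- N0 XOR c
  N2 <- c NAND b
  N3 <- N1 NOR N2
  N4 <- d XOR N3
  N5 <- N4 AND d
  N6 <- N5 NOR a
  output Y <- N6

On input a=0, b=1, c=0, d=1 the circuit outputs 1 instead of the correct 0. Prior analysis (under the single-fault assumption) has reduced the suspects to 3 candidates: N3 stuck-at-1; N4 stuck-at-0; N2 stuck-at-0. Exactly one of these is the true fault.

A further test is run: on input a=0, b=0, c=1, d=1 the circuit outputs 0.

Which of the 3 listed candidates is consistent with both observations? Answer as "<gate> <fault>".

N2 stuck-at-0

Evaluate each candidate on input a=0, b=0, c=1, d=1:
  N3 stuck-at-1: N0=0, N1=1, N2=1, N3=1 [stuck-at-1], N4=0, N5=0, N6=1 → 1 — eliminated
  N4 stuck-at-0: N0=0, N1=1, N2=1, N3=0, N4=0 [stuck-at-0], N5=0, N6=1 → 1 — eliminated
  N2 stuck-at-0: N0=0, N1=1, N2=0 [stuck-at-0], N3=0, N4=1, N5=1, N6=0 → 0 — matches
Only N2 stuck-at-0 reproduces the observed 0.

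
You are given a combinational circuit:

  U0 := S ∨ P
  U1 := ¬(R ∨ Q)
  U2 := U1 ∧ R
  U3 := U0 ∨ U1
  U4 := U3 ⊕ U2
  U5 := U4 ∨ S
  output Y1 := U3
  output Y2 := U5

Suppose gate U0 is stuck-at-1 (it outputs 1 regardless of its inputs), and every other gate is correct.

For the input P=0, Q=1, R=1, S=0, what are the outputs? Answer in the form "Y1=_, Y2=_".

Propagate with U0 forced: U0=1 [stuck-at-1], U1=0, U2=0, U3=1, U4=1, U5=1.
So the outputs are Y1=1, Y2=1. (Without the fault they would be Y1=0, Y2=0.)

Y1=1, Y2=1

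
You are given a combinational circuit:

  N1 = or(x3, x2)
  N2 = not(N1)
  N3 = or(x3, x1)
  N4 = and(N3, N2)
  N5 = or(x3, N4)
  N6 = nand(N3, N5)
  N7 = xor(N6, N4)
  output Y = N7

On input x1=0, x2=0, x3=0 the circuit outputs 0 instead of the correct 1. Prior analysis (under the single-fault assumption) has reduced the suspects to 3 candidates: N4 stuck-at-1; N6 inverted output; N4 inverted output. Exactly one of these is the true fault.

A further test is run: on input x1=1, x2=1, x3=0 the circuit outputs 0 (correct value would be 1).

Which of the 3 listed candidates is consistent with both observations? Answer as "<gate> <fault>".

Evaluate each candidate on input x1=1, x2=1, x3=0:
  N4 stuck-at-1: N1=1, N2=0, N3=1, N4=1 [stuck-at-1], N5=1, N6=0, N7=1 → 1 — eliminated
  N6 inverted output: N1=1, N2=0, N3=1, N4=0, N5=0, N6=0 [inverted output], N7=0 → 0 — matches
  N4 inverted output: N1=1, N2=0, N3=1, N4=1 [inverted output], N5=1, N6=0, N7=1 → 1 — eliminated
Only N6 inverted output reproduces the observed 0.

N6 inverted output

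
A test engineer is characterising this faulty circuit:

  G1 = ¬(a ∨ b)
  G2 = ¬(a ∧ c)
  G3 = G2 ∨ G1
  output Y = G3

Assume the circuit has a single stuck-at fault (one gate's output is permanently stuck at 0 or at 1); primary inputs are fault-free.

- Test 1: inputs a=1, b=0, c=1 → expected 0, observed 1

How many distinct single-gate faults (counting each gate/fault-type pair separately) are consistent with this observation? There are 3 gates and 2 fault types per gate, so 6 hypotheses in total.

3

Fault-free: G1=0, G2=0, G3=0 → 0. Observed 1.
  G1 stuck-at-0: output 0 ✗
  G1 stuck-at-1: output 1 ✓
  G2 stuck-at-0: output 0 ✗
  G2 stuck-at-1: output 1 ✓
  G3 stuck-at-0: output 0 ✗
  G3 stuck-at-1: output 1 ✓
Consistent faults: {G1 stuck-at-1, G2 stuck-at-1, G3 stuck-at-1} — 3 in all.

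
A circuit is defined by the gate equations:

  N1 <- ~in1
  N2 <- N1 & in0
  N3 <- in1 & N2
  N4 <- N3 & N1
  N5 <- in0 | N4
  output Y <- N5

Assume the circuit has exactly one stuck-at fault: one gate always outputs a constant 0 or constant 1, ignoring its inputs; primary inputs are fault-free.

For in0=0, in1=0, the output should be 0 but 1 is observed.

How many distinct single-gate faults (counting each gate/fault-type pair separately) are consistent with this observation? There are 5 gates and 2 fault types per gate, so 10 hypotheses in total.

3

Fault-free: N1=1, N2=0, N3=0, N4=0, N5=0 → 0. Observed 1.
  N1 stuck-at-0: output 0 ✗
  N1 stuck-at-1: output 0 ✗
  N2 stuck-at-0: output 0 ✗
  N2 stuck-at-1: output 0 ✗
  N3 stuck-at-0: output 0 ✗
  N3 stuck-at-1: output 1 ✓
  N4 stuck-at-0: output 0 ✗
  N4 stuck-at-1: output 1 ✓
  N5 stuck-at-0: output 0 ✗
  N5 stuck-at-1: output 1 ✓
Consistent faults: {N3 stuck-at-1, N4 stuck-at-1, N5 stuck-at-1} — 3 in all.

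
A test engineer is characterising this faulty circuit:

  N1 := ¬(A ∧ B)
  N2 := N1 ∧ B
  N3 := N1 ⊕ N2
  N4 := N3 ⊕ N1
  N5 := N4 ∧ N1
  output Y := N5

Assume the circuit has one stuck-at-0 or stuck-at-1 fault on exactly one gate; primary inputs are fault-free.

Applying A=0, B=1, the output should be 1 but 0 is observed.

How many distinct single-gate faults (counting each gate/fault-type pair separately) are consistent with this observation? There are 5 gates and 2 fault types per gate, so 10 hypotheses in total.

5

Fault-free: N1=1, N2=1, N3=0, N4=1, N5=1 → 1. Observed 0.
  N1 stuck-at-0: output 0 ✓
  N1 stuck-at-1: output 1 ✗
  N2 stuck-at-0: output 0 ✓
  N2 stuck-at-1: output 1 ✗
  N3 stuck-at-0: output 1 ✗
  N3 stuck-at-1: output 0 ✓
  N4 stuck-at-0: output 0 ✓
  N4 stuck-at-1: output 1 ✗
  N5 stuck-at-0: output 0 ✓
  N5 stuck-at-1: output 1 ✗
Consistent faults: {N1 stuck-at-0, N2 stuck-at-0, N3 stuck-at-1, N4 stuck-at-0, N5 stuck-at-0} — 5 in all.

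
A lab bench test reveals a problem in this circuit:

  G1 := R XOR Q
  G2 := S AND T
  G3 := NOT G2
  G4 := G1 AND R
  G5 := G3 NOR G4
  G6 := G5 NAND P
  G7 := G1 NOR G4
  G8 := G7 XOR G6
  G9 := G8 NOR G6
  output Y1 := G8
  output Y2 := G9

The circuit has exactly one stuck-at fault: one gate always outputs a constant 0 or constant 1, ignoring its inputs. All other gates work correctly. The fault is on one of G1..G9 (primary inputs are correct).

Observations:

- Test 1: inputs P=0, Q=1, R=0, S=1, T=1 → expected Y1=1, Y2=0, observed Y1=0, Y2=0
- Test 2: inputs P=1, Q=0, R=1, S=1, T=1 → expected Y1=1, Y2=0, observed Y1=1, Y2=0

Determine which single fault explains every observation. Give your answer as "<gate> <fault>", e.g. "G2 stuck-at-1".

G1 stuck-at-0

Fault-free values for test 1 (P=0, Q=1, R=0, S=1, T=1): G1=1, G2=1, G3=0, G4=0, G5=1, G6=1, G7=0, G8=1, G9=0, giving Y1=1, Y2=0. Observed Y1=0, Y2=0.
Test 1: faults giving observed Y1=0, Y2=0 are {G1 stuck-at-0, G7 stuck-at-1, G8 stuck-at-0}.
Test 2 (P=1, Q=0, R=1, S=1, T=1): fault-free G1=1, G2=1, G3=0, G4=1, G5=0, G6=1, G7=0, G8=1, G9=0 → Y1=1, Y2=0; observed Y1=1, Y2=0. Eliminates G7 stuck-at-1, G8 stuck-at-0.
Only G1 stuck-at-0 is consistent with every test.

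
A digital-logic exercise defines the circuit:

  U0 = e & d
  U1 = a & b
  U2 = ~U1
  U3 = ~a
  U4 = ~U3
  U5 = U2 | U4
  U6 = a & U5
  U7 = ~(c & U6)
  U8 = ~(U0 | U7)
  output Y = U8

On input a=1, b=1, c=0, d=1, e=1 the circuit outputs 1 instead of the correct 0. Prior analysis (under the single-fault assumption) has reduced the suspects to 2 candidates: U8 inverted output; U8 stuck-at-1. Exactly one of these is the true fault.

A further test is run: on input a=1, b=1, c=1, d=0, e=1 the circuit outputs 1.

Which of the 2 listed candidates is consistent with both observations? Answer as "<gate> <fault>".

U8 stuck-at-1

Evaluate each candidate on input a=1, b=1, c=1, d=0, e=1:
  U8 inverted output: U0=0, U1=1, U2=0, U3=0, U4=1, U5=1, U6=1, U7=0, U8=0 [inverted output] → 0 — eliminated
  U8 stuck-at-1: U0=0, U1=1, U2=0, U3=0, U4=1, U5=1, U6=1, U7=0, U8=1 [stuck-at-1] → 1 — matches
Only U8 stuck-at-1 reproduces the observed 1.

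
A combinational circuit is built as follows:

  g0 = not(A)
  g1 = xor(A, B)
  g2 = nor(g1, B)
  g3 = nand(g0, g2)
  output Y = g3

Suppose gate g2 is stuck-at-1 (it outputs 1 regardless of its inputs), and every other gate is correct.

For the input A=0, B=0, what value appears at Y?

Propagate with g2 forced: g0=1, g1=0, g2=1 [stuck-at-1], g3=0.
So Y = 0. (Same as the fault-free value — the fault is masked on this input.)

0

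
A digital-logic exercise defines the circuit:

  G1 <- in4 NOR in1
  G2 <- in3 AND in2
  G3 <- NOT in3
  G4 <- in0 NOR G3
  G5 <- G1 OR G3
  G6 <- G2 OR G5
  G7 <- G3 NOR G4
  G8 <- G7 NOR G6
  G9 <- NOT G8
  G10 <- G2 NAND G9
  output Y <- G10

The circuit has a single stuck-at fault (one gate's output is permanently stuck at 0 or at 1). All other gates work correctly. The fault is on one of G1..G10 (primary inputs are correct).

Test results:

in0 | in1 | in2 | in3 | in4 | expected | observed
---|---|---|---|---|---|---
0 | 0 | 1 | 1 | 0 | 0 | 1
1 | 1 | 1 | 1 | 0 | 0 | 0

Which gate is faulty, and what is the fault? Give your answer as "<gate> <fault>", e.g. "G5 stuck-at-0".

G6 stuck-at-0

Fault-free values for test 1 (in0=0, in1=0, in2=1, in3=1, in4=0): G1=1, G2=1, G3=0, G4=1, G5=1, G6=1, G7=0, G8=0, G9=1, G10=0, giving Y=0. Observed 1.
Test 1: faults giving observed 1 are {G2 stuck-at-0, G6 stuck-at-0, G8 stuck-at-1, G9 stuck-at-0, G10 stuck-at-1}.
Test 2 (in0=1, in1=1, in2=1, in3=1, in4=0): fault-free G1=0, G2=1, G3=0, G4=0, G5=0, G6=1, G7=1, G8=0, G9=1, G10=0 → 0; observed 0. Eliminates G2 stuck-at-0, G8 stuck-at-1, G9 stuck-at-0, G10 stuck-at-1.
Only G6 stuck-at-0 is consistent with every test.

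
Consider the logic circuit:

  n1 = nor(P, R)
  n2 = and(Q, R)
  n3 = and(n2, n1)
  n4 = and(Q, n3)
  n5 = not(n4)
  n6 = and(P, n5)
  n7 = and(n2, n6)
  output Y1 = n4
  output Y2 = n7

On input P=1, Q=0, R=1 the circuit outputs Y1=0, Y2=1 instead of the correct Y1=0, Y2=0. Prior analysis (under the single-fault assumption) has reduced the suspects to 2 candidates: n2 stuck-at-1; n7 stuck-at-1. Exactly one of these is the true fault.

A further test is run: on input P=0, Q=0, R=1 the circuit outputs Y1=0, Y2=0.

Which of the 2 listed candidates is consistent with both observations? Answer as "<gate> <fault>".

Evaluate each candidate on input P=0, Q=0, R=1:
  n2 stuck-at-1: n1=0, n2=1 [stuck-at-1], n3=0, n4=0, n5=1, n6=0, n7=0 → Y1=0, Y2=0 — matches
  n7 stuck-at-1: n1=0, n2=0, n3=0, n4=0, n5=1, n6=0, n7=1 [stuck-at-1] → Y1=0, Y2=1 — eliminated
Only n2 stuck-at-1 reproduces the observed Y1=0, Y2=0.

n2 stuck-at-1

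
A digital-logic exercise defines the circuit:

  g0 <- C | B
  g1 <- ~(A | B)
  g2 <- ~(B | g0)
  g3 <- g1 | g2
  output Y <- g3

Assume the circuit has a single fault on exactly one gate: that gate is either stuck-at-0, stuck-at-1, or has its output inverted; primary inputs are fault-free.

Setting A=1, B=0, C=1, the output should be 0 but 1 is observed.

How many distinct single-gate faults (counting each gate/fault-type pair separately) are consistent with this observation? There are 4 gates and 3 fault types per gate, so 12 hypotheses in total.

8

Fault-free: g0=1, g1=0, g2=0, g3=0 → 0. Observed 1.
  g0 stuck-at-0: output 1 ✓
  g0 stuck-at-1: output 0 ✗
  g0 inverted output: output 1 ✓
  g1 stuck-at-0: output 0 ✗
  g1 stuck-at-1: output 1 ✓
  g1 inverted output: output 1 ✓
  g2 stuck-at-0: output 0 ✗
  g2 stuck-at-1: output 1 ✓
  g2 inverted output: output 1 ✓
  g3 stuck-at-0: output 0 ✗
  g3 stuck-at-1: output 1 ✓
  g3 inverted output: output 1 ✓
Consistent faults: {g0 stuck-at-0, g0 inverted output, g1 stuck-at-1, g1 inverted output, g2 stuck-at-1, g2 inverted output, g3 stuck-at-1, g3 inverted output} — 8 in all.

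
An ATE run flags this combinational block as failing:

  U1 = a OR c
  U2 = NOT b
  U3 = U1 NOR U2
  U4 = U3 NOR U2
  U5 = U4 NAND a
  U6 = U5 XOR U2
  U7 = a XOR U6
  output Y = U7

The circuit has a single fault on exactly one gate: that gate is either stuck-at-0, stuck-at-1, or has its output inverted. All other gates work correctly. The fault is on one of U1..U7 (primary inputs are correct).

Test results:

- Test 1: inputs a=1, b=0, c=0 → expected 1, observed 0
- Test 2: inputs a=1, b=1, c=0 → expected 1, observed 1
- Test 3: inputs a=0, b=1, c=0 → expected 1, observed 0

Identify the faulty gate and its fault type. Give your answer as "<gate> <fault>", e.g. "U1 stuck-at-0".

U5 stuck-at-0

Fault-free values for test 1 (a=1, b=0, c=0): U1=1, U2=1, U3=0, U4=0, U5=1, U6=0, U7=1, giving Y=1. Observed 0.
Test 1: faults giving observed 0 are {U4 stuck-at-1, U4 inverted output, U5 stuck-at-0, U5 inverted output, U6 stuck-at-1, U6 inverted output, U7 stuck-at-0, U7 inverted output}.
Test 2 (a=1, b=1, c=0): fault-free U1=1, U2=0, U3=0, U4=1, U5=0, U6=0, U7=1 → 1; observed 1. Eliminates U4 inverted output, U5 inverted output, U6 stuck-at-1, U6 inverted output, U7 stuck-at-0, U7 inverted output.
Test 3 (a=0, b=1, c=0): fault-free U1=0, U2=0, U3=1, U4=0, U5=1, U6=1, U7=1 → 1; observed 0. Eliminates U4 stuck-at-1.
Only U5 stuck-at-0 is consistent with every test.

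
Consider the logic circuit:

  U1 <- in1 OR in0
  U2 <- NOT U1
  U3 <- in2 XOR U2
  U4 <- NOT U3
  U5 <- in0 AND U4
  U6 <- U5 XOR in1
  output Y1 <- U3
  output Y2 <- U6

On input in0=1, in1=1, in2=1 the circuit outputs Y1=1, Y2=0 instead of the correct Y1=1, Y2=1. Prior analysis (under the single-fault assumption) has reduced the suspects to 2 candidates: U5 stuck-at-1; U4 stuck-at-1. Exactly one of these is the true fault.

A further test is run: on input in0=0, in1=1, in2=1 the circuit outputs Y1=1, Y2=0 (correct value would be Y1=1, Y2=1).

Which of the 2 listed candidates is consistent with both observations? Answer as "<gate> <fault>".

U5 stuck-at-1

Evaluate each candidate on input in0=0, in1=1, in2=1:
  U5 stuck-at-1: U1=1, U2=0, U3=1, U4=0, U5=1 [stuck-at-1], U6=0 → Y1=1, Y2=0 — matches
  U4 stuck-at-1: U1=1, U2=0, U3=1, U4=1 [stuck-at-1], U5=0, U6=1 → Y1=1, Y2=1 — eliminated
Only U5 stuck-at-1 reproduces the observed Y1=1, Y2=0.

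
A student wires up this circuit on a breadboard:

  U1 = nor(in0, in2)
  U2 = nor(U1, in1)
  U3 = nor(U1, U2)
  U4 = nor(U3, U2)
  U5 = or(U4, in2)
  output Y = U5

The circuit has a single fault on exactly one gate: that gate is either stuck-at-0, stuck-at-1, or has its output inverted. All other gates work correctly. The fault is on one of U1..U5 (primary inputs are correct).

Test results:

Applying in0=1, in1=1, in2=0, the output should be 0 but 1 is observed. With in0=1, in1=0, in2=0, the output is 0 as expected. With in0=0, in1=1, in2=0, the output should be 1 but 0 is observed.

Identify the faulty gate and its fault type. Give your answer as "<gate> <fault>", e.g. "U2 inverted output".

U3 inverted output

Fault-free values for test 1 (in0=1, in1=1, in2=0): U1=0, U2=0, U3=1, U4=0, U5=0, giving Y=0. Observed 1.
Test 1: faults giving observed 1 are {U1 stuck-at-1, U1 inverted output, U3 stuck-at-0, U3 inverted output, U4 stuck-at-1, U4 inverted output, U5 stuck-at-1, U5 inverted output}.
Test 2 (in0=1, in1=0, in2=0): fault-free U1=0, U2=1, U3=0, U4=0, U5=0 → 0; observed 0. Eliminates U1 stuck-at-1, U1 inverted output, U4 stuck-at-1, U4 inverted output, U5 stuck-at-1, U5 inverted output.
Test 3 (in0=0, in1=1, in2=0): fault-free U1=1, U2=0, U3=0, U4=1, U5=1 → 1; observed 0. Eliminates U3 stuck-at-0.
Only U3 inverted output is consistent with every test.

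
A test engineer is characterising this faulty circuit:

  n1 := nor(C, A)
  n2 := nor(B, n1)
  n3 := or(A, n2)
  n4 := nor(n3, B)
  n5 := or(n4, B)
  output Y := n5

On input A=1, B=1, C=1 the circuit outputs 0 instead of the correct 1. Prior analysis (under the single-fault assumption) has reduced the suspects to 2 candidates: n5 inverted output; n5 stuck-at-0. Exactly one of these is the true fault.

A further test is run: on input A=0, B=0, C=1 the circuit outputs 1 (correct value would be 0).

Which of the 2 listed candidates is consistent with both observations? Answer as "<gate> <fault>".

Evaluate each candidate on input A=0, B=0, C=1:
  n5 inverted output: n1=0, n2=1, n3=1, n4=0, n5=1 [inverted output] → 1 — matches
  n5 stuck-at-0: n1=0, n2=1, n3=1, n4=0, n5=0 [stuck-at-0] → 0 — eliminated
Only n5 inverted output reproduces the observed 1.

n5 inverted output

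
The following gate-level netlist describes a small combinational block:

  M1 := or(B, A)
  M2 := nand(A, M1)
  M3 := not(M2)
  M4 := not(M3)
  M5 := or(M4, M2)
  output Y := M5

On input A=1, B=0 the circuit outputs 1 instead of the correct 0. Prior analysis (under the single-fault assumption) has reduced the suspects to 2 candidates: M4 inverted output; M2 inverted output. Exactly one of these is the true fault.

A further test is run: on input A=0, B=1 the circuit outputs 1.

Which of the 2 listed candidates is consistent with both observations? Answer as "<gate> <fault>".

M4 inverted output

Evaluate each candidate on input A=0, B=1:
  M4 inverted output: M1=1, M2=1, M3=0, M4=0 [inverted output], M5=1 → 1 — matches
  M2 inverted output: M1=1, M2=0 [inverted output], M3=1, M4=0, M5=0 → 0 — eliminated
Only M4 inverted output reproduces the observed 1.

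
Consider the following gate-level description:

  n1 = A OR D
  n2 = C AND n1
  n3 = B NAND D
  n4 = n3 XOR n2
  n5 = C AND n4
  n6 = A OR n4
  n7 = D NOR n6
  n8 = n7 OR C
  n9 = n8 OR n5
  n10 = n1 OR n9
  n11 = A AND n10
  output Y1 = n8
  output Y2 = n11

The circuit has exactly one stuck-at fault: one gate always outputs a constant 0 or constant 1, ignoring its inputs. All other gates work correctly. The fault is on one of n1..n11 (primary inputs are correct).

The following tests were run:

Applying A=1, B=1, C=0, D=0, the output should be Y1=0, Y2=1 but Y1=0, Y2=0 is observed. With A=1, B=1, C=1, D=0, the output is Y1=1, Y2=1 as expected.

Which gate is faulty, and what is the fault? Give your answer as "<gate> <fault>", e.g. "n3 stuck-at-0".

n1 stuck-at-0

Fault-free values for test 1 (A=1, B=1, C=0, D=0): n1=1, n2=0, n3=1, n4=1, n5=0, n6=1, n7=0, n8=0, n9=0, n10=1, n11=1, giving Y1=0, Y2=1. Observed Y1=0, Y2=0.
Test 1: faults giving observed Y1=0, Y2=0 are {n1 stuck-at-0, n10 stuck-at-0, n11 stuck-at-0}.
Test 2 (A=1, B=1, C=1, D=0): fault-free n1=1, n2=1, n3=1, n4=0, n5=0, n6=1, n7=0, n8=1, n9=1, n10=1, n11=1 → Y1=1, Y2=1; observed Y1=1, Y2=1. Eliminates n10 stuck-at-0, n11 stuck-at-0.
Only n1 stuck-at-0 is consistent with every test.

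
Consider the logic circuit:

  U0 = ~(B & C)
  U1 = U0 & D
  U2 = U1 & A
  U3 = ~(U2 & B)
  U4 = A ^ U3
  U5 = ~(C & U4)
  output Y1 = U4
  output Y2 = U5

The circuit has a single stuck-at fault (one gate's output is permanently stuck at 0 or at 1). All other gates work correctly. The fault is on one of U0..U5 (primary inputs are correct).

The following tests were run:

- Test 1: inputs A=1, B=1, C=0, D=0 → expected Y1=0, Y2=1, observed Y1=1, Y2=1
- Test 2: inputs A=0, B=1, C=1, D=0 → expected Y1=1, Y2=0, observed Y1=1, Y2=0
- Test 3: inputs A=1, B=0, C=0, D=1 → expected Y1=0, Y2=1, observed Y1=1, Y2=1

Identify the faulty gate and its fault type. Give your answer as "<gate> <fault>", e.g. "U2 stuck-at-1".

U4 stuck-at-1

Fault-free values for test 1 (A=1, B=1, C=0, D=0): U0=1, U1=0, U2=0, U3=1, U4=0, U5=1, giving Y1=0, Y2=1. Observed Y1=1, Y2=1.
Test 1: faults giving observed Y1=1, Y2=1 are {U1 stuck-at-1, U2 stuck-at-1, U3 stuck-at-0, U4 stuck-at-1}.
Test 2 (A=0, B=1, C=1, D=0): fault-free U0=0, U1=0, U2=0, U3=1, U4=1, U5=0 → Y1=1, Y2=0; observed Y1=1, Y2=0. Eliminates U2 stuck-at-1, U3 stuck-at-0.
Test 3 (A=1, B=0, C=0, D=1): fault-free U0=1, U1=1, U2=1, U3=1, U4=0, U5=1 → Y1=0, Y2=1; observed Y1=1, Y2=1. Eliminates U1 stuck-at-1.
Only U4 stuck-at-1 is consistent with every test.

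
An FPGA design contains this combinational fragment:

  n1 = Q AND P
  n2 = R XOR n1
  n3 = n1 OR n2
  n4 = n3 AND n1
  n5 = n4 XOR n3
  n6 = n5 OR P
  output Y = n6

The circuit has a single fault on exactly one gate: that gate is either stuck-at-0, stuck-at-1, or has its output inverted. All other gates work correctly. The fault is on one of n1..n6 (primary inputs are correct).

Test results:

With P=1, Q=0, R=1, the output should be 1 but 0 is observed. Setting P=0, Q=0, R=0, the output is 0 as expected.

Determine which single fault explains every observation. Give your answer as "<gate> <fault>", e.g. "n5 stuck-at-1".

n6 stuck-at-0

Fault-free values for test 1 (P=1, Q=0, R=1): n1=0, n2=1, n3=1, n4=0, n5=1, n6=1, giving Y=1. Observed 0.
Test 1: faults giving observed 0 are {n6 stuck-at-0, n6 inverted output}.
Test 2 (P=0, Q=0, R=0): fault-free n1=0, n2=0, n3=0, n4=0, n5=0, n6=0 → 0; observed 0. Eliminates n6 inverted output.
Only n6 stuck-at-0 is consistent with every test.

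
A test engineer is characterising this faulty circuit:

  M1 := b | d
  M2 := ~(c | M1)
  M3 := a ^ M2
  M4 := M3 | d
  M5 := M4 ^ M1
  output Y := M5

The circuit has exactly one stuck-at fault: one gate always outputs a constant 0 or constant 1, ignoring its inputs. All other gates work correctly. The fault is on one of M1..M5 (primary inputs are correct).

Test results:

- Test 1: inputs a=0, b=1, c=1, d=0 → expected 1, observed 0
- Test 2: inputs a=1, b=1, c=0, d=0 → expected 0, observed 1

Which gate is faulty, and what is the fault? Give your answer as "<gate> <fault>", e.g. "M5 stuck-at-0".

M2 stuck-at-1

Fault-free values for test 1 (a=0, b=1, c=1, d=0): M1=1, M2=0, M3=0, M4=0, M5=1, giving Y=1. Observed 0.
Test 1: faults giving observed 0 are {M1 stuck-at-0, M2 stuck-at-1, M3 stuck-at-1, M4 stuck-at-1, M5 stuck-at-0}.
Test 2 (a=1, b=1, c=0, d=0): fault-free M1=1, M2=0, M3=1, M4=1, M5=0 → 0; observed 1. Eliminates M1 stuck-at-0, M3 stuck-at-1, M4 stuck-at-1, M5 stuck-at-0.
Only M2 stuck-at-1 is consistent with every test.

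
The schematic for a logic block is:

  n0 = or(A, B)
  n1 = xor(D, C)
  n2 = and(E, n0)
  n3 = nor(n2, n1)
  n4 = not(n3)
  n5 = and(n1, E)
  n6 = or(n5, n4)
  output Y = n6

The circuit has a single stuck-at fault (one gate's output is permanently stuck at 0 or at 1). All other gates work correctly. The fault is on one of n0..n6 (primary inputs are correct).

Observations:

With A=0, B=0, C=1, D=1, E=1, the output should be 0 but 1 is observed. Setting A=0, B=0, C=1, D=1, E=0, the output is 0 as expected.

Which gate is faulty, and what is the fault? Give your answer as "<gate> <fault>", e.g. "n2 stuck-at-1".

n0 stuck-at-1

Fault-free values for test 1 (A=0, B=0, C=1, D=1, E=1): n0=0, n1=0, n2=0, n3=1, n4=0, n5=0, n6=0, giving Y=0. Observed 1.
Test 1: faults giving observed 1 are {n0 stuck-at-1, n1 stuck-at-1, n2 stuck-at-1, n3 stuck-at-0, n4 stuck-at-1, n5 stuck-at-1, n6 stuck-at-1}.
Test 2 (A=0, B=0, C=1, D=1, E=0): fault-free n0=0, n1=0, n2=0, n3=1, n4=0, n5=0, n6=0 → 0; observed 0. Eliminates n1 stuck-at-1, n2 stuck-at-1, n3 stuck-at-0, n4 stuck-at-1, n5 stuck-at-1, n6 stuck-at-1.
Only n0 stuck-at-1 is consistent with every test.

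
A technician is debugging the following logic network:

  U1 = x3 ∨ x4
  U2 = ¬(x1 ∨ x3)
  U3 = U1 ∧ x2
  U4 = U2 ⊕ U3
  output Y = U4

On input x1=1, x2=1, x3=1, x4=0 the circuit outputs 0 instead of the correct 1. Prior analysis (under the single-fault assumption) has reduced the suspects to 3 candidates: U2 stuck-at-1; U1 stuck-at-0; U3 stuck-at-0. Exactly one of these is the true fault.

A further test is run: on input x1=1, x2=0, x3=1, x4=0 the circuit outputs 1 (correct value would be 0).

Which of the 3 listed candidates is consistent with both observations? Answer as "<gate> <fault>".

U2 stuck-at-1

Evaluate each candidate on input x1=1, x2=0, x3=1, x4=0:
  U2 stuck-at-1: U1=1, U2=1 [stuck-at-1], U3=0, U4=1 → 1 — matches
  U1 stuck-at-0: U1=0 [stuck-at-0], U2=0, U3=0, U4=0 → 0 — eliminated
  U3 stuck-at-0: U1=1, U2=0, U3=0 [stuck-at-0], U4=0 → 0 — eliminated
Only U2 stuck-at-1 reproduces the observed 1.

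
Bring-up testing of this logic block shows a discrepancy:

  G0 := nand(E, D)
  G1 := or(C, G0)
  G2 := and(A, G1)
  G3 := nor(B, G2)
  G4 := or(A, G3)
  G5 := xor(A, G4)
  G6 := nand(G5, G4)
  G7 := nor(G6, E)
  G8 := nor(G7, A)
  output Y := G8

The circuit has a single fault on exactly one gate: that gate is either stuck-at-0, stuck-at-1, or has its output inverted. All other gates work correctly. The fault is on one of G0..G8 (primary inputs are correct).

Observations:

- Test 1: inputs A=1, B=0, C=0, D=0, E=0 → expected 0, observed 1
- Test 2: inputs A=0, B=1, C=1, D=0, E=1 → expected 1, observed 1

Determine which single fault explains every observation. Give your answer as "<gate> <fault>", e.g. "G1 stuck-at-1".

G8 stuck-at-1

Fault-free values for test 1 (A=1, B=0, C=0, D=0, E=0): G0=1, G1=1, G2=1, G3=0, G4=1, G5=0, G6=1, G7=0, G8=0, giving Y=0. Observed 1.
Test 1: faults giving observed 1 are {G8 stuck-at-1, G8 inverted output}.
Test 2 (A=0, B=1, C=1, D=0, E=1): fault-free G0=1, G1=1, G2=0, G3=0, G4=0, G5=0, G6=1, G7=0, G8=1 → 1; observed 1. Eliminates G8 inverted output.
Only G8 stuck-at-1 is consistent with every test.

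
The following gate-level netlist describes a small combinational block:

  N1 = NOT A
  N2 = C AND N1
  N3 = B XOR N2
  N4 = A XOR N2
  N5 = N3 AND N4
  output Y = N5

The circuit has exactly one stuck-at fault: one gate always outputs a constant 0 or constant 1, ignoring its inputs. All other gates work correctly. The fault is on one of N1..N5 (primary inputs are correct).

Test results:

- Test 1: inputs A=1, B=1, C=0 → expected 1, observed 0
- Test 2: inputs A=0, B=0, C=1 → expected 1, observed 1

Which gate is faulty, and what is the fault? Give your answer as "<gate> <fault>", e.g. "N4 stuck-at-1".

N2 stuck-at-1

Fault-free values for test 1 (A=1, B=1, C=0): N1=0, N2=0, N3=1, N4=1, N5=1, giving Y=1. Observed 0.
Test 1: faults giving observed 0 are {N2 stuck-at-1, N3 stuck-at-0, N4 stuck-at-0, N5 stuck-at-0}.
Test 2 (A=0, B=0, C=1): fault-free N1=1, N2=1, N3=1, N4=1, N5=1 → 1; observed 1. Eliminates N3 stuck-at-0, N4 stuck-at-0, N5 stuck-at-0.
Only N2 stuck-at-1 is consistent with every test.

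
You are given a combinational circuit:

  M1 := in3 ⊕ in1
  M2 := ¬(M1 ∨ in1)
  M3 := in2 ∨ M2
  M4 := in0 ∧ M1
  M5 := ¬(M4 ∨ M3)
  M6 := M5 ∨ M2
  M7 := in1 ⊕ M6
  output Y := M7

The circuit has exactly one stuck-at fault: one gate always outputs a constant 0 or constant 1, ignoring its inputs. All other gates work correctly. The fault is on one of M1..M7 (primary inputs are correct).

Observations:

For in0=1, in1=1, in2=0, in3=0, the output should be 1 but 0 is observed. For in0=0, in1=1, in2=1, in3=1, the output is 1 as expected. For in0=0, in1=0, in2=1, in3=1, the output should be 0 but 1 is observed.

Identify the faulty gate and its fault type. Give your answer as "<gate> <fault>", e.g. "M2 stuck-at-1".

Fault-free values for test 1 (in0=1, in1=1, in2=0, in3=0): M1=1, M2=0, M3=0, M4=1, M5=0, M6=0, M7=1, giving Y=1. Observed 0.
Test 1: faults giving observed 0 are {M1 stuck-at-0, M2 stuck-at-1, M4 stuck-at-0, M5 stuck-at-1, M6 stuck-at-1, M7 stuck-at-0}.
Test 2 (in0=0, in1=1, in2=1, in3=1): fault-free M1=0, M2=0, M3=1, M4=0, M5=0, M6=0, M7=1 → 1; observed 1. Eliminates M2 stuck-at-1, M5 stuck-at-1, M6 stuck-at-1, M7 stuck-at-0.
Test 3 (in0=0, in1=0, in2=1, in3=1): fault-free M1=1, M2=0, M3=1, M4=0, M5=0, M6=0, M7=0 → 0; observed 1. Eliminates M4 stuck-at-0.
Only M1 stuck-at-0 is consistent with every test.

M1 stuck-at-0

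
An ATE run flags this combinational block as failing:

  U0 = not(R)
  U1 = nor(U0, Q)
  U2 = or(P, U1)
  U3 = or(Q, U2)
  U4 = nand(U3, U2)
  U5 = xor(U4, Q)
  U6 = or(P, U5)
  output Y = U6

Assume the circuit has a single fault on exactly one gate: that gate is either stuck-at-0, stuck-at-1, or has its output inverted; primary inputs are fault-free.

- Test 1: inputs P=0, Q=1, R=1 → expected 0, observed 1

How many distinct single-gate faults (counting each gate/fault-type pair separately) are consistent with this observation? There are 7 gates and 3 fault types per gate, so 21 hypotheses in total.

Fault-free: U0=0, U1=0, U2=0, U3=1, U4=1, U5=0, U6=0 → 0. Observed 1.
  U0: none of the 3 fault types match ✗
  U1: stuck-at-1, inverted output ✓; others ✗
  U2: stuck-at-1, inverted output ✓; others ✗
  U3: none of the 3 fault types match ✗
  U4: stuck-at-0, inverted output ✓; others ✗
  U5: stuck-at-1, inverted output ✓; others ✗
  U6: stuck-at-1, inverted output ✓; others ✗
Consistent faults: {U1 stuck-at-1, U1 inverted output, U2 stuck-at-1, U2 inverted output, U4 stuck-at-0, U4 inverted output, U5 stuck-at-1, U5 inverted output, U6 stuck-at-1, U6 inverted output} — 10 in all.

10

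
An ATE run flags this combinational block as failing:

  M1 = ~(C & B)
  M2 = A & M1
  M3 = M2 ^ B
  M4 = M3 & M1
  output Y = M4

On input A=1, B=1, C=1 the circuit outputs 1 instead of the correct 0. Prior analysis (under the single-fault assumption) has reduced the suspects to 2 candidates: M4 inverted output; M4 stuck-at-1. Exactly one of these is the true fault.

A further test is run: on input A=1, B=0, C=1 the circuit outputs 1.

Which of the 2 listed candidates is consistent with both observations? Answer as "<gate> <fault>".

M4 stuck-at-1

Evaluate each candidate on input A=1, B=0, C=1:
  M4 inverted output: M1=1, M2=1, M3=1, M4=0 [inverted output] → 0 — eliminated
  M4 stuck-at-1: M1=1, M2=1, M3=1, M4=1 [stuck-at-1] → 1 — matches
Only M4 stuck-at-1 reproduces the observed 1.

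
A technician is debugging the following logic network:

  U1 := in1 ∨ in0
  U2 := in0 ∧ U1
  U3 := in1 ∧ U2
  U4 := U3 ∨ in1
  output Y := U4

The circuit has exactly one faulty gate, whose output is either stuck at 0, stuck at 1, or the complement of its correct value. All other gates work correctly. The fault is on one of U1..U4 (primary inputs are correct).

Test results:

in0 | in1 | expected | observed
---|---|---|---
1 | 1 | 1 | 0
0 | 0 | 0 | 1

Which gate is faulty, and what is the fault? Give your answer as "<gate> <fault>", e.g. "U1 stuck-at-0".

U4 inverted output

Fault-free values for test 1 (in0=1, in1=1): U1=1, U2=1, U3=1, U4=1, giving Y=1. Observed 0.
Test 1: faults giving observed 0 are {U4 stuck-at-0, U4 inverted output}.
Test 2 (in0=0, in1=0): fault-free U1=0, U2=0, U3=0, U4=0 → 0; observed 1. Eliminates U4 stuck-at-0.
Only U4 inverted output is consistent with every test.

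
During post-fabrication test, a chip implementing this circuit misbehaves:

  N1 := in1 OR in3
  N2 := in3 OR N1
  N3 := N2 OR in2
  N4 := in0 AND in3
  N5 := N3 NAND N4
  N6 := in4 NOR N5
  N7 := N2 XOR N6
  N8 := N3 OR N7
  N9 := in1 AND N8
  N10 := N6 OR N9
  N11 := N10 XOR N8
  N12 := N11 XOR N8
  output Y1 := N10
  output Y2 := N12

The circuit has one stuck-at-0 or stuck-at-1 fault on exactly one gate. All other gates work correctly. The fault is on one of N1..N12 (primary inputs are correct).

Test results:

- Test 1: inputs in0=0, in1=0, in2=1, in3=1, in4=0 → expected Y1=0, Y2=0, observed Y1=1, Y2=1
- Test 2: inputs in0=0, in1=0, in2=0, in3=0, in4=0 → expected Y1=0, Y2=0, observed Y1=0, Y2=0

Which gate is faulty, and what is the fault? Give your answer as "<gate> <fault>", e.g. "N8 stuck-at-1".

N4 stuck-at-1

Fault-free values for test 1 (in0=0, in1=0, in2=1, in3=1, in4=0): N1=1, N2=1, N3=1, N4=0, N5=1, N6=0, N7=1, N8=1, N9=0, N10=0, N11=1, N12=0, giving Y1=0, Y2=0. Observed Y1=1, Y2=1.
Test 1: faults giving observed Y1=1, Y2=1 are {N4 stuck-at-1, N5 stuck-at-0, N6 stuck-at-1, N9 stuck-at-1, N10 stuck-at-1}.
Test 2 (in0=0, in1=0, in2=0, in3=0, in4=0): fault-free N1=0, N2=0, N3=0, N4=0, N5=1, N6=0, N7=0, N8=0, N9=0, N10=0, N11=0, N12=0 → Y1=0, Y2=0; observed Y1=0, Y2=0. Eliminates N5 stuck-at-0, N6 stuck-at-1, N9 stuck-at-1, N10 stuck-at-1.
Only N4 stuck-at-1 is consistent with every test.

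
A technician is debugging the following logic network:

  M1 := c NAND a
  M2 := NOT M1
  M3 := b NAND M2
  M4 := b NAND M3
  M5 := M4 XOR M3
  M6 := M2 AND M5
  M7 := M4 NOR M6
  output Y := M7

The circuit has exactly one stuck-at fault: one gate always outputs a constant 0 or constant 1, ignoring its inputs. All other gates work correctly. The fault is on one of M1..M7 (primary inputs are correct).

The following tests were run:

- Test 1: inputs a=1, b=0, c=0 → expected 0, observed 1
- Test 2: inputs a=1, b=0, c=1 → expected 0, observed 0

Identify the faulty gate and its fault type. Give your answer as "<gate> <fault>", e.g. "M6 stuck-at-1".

Fault-free values for test 1 (a=1, b=0, c=0): M1=1, M2=0, M3=1, M4=1, M5=0, M6=0, M7=0, giving Y=0. Observed 1.
Test 1: faults giving observed 1 are {M4 stuck-at-0, M7 stuck-at-1}.
Test 2 (a=1, b=0, c=1): fault-free M1=0, M2=1, M3=1, M4=1, M5=0, M6=0, M7=0 → 0; observed 0. Eliminates M7 stuck-at-1.
Only M4 stuck-at-0 is consistent with every test.

M4 stuck-at-0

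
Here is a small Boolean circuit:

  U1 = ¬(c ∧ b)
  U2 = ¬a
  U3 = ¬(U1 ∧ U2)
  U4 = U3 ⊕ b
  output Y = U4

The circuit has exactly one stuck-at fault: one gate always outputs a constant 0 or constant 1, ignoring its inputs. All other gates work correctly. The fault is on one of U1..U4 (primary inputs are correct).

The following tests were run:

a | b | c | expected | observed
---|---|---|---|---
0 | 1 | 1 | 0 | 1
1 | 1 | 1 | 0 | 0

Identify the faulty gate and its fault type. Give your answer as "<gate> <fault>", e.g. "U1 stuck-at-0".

Fault-free values for test 1 (a=0, b=1, c=1): U1=0, U2=1, U3=1, U4=0, giving Y=0. Observed 1.
Test 1: faults giving observed 1 are {U1 stuck-at-1, U3 stuck-at-0, U4 stuck-at-1}.
Test 2 (a=1, b=1, c=1): fault-free U1=0, U2=0, U3=1, U4=0 → 0; observed 0. Eliminates U3 stuck-at-0, U4 stuck-at-1.
Only U1 stuck-at-1 is consistent with every test.

U1 stuck-at-1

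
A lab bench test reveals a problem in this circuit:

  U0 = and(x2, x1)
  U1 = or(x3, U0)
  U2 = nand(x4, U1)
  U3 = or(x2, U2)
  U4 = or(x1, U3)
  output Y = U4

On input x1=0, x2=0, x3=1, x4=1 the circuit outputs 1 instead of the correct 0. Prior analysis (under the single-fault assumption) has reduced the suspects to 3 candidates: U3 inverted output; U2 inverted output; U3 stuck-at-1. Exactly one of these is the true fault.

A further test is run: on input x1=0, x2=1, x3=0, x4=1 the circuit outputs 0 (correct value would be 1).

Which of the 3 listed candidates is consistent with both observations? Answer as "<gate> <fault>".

Evaluate each candidate on input x1=0, x2=1, x3=0, x4=1:
  U3 inverted output: U0=0, U1=0, U2=1, U3=0 [inverted output], U4=0 → 0 — matches
  U2 inverted output: U0=0, U1=0, U2=0 [inverted output], U3=1, U4=1 → 1 — eliminated
  U3 stuck-at-1: U0=0, U1=0, U2=1, U3=1 [stuck-at-1], U4=1 → 1 — eliminated
Only U3 inverted output reproduces the observed 0.

U3 inverted output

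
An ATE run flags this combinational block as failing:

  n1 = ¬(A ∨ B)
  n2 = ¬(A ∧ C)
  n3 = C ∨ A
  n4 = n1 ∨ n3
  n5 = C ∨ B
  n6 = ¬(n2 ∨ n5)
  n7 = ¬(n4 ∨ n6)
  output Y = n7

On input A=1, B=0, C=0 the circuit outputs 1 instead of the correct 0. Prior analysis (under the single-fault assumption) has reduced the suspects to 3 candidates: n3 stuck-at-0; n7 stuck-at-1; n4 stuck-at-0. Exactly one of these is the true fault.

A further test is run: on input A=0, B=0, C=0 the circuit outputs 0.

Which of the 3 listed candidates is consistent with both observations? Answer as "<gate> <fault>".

Evaluate each candidate on input A=0, B=0, C=0:
  n3 stuck-at-0: n1=1, n2=1, n3=0 [stuck-at-0], n4=1, n5=0, n6=0, n7=0 → 0 — matches
  n7 stuck-at-1: n1=1, n2=1, n3=0, n4=1, n5=0, n6=0, n7=1 [stuck-at-1] → 1 — eliminated
  n4 stuck-at-0: n1=1, n2=1, n3=0, n4=0 [stuck-at-0], n5=0, n6=0, n7=1 → 1 — eliminated
Only n3 stuck-at-0 reproduces the observed 0.

n3 stuck-at-0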